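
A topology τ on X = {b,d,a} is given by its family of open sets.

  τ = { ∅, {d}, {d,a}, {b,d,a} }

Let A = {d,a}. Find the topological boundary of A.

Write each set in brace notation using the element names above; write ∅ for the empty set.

{b}

open subsets of A: ∅, {d}, {d,a}; so int(A) = {d,a}
closure: X∖int(X∖A) = X∖∅ = {b,d,a}
∂A = {b,d,a} minus {d,a} = {b}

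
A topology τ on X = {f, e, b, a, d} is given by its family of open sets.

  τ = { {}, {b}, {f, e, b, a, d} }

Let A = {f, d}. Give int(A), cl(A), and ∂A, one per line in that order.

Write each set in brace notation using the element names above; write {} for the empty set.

int(A) = {}
cl(A)  = {f, e, a, d}
∂A     = {f, e, a, d}

U open, U⊆A: {}. int(A) = ⋃ = {}
X∖A={e, b, a}, int(X∖A)={b}, hence cl(A)={f, e, a, d}
∂A: remove int from cl → {f, e, a, d}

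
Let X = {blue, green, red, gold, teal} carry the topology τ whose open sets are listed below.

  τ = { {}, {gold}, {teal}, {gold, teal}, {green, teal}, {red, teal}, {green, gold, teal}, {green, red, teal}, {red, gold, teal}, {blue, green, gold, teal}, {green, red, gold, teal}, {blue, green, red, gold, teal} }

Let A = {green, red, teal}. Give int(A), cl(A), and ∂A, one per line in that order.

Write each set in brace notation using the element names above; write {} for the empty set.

opens ⊆ A: {}, {teal}, {red, teal}, {green, teal}, {green, red, teal}; union → int = {green, red, teal}
complement {blue, gold}; its interior {gold}; cl(A) = X∖{gold} = {blue, green, red, teal}
boundary = {blue, green, red, teal} ∖ {green, red, teal} = {blue}

int(A) = {green, red, teal}
cl(A)  = {blue, green, red, teal}
∂A     = {blue}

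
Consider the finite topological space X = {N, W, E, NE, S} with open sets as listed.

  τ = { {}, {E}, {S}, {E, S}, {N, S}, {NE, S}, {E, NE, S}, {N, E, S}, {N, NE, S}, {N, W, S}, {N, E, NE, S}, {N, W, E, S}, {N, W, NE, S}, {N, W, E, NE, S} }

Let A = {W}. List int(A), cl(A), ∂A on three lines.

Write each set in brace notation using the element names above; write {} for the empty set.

int(A) = {}
cl(A)  = {W}
∂A     = {W}

U open, U⊆A: {}. int(A) = ⋃ = {}
X∖A={N, E, NE, S}, int(X∖A)={N, E, NE, S}, hence cl(A)={W}
∂A: remove int from cl → {W}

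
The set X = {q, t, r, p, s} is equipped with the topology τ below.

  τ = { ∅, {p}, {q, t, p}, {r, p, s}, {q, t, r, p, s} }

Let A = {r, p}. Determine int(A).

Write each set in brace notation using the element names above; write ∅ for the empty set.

opens ⊆ A: ∅, {p}; union → int = {p}

{p}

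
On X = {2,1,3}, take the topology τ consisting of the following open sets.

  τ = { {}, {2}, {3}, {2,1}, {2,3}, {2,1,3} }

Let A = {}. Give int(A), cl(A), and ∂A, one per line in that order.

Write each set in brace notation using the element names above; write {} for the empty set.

int(A) = {}
cl(A)  = {}
∂A     = {}

U open, U⊆A: {}. int(A) = ⋃ = {}
X∖A={2,1,3}, int(X∖A)={2,1,3}, hence cl(A)={}
∂A: remove int from cl → {}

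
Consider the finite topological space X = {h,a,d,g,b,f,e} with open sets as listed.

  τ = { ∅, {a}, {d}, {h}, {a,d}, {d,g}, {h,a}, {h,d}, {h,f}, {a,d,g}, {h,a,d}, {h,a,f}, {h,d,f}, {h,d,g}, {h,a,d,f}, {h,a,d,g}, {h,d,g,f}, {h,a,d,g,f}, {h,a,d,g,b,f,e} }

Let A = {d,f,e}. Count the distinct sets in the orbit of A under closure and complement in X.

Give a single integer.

10

complement {h,a,g,b}; its interior {h,a}; cl(A) = X∖{h,a} = {d,g,b,f,e}
With k = closure, c = complement:
  1. A     = {d,f,e}
  2. kA    = {d,g,b,f,e}
  3. cA    = {h,a,g,b}
  4. ckA   = {h,a}
  5. kcA   = {h,a,g,b,f,e}
  6. kckA  = {h,a,b,f,e}
  7. ckcA  = {d}
  8. ckckA = {d,g}
  9. kckcA = {d,g,b,e}
  10. ckckcA = {h,a,f}
k, c of each give nothing new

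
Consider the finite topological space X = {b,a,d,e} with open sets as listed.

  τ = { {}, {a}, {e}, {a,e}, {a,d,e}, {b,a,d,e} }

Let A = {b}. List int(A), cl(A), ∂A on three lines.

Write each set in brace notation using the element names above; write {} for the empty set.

U open, U⊆A: {}. int(A) = ⋃ = {}
X∖A={a,d,e}, int(X∖A)={a,d,e}, hence cl(A)={b}
∂A: remove int from cl → {b}

int(A) = {}
cl(A)  = {b}
∂A     = {b}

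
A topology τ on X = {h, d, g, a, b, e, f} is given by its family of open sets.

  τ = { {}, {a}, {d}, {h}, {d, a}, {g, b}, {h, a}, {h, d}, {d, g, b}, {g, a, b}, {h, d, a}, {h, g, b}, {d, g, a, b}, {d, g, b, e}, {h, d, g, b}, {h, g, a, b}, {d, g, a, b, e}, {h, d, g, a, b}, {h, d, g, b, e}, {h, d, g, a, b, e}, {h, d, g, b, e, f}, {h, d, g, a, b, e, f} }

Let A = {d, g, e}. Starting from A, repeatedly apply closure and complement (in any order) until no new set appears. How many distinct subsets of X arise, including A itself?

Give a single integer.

X∖A={h, a, b, f}, int(X∖A)={h, a}, hence cl(A)={d, g, b, e, f}
Orbit (k=closure, c=complement):
  1. A     = {d, g, e}
  2. kA    = {d, g, b, e, f}
  3. cA    = {h, a, b, f}
  4. ckA   = {h, a}
  5. kcA   = {h, g, a, b, e, f}
  6. kckA  = {h, a, f}
  7. ckcA  = {d}
  8. ckckA = {d, g, b, e}
  9. kckcA = {d, e, f}
  10. ckckcA = {h, g, a, b}
(closed under both — stop)

10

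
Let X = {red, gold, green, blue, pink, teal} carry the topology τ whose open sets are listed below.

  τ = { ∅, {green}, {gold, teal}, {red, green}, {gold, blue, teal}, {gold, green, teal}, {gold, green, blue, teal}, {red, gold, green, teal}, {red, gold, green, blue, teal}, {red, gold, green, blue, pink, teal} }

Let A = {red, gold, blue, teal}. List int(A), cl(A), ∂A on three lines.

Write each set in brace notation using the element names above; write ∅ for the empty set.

int(A) = {gold, blue, teal}
cl(A)  = {red, gold, blue, pink, teal}
∂A     = {red, pink}

U open, U⊆A: ∅, {gold, teal}, {gold, blue, teal}. int(A) = ⋃ = {gold, blue, teal}
X∖A={green, pink}, int(X∖A)={green}, hence cl(A)={red, gold, blue, pink, teal}
∂A: remove int from cl → {red, pink}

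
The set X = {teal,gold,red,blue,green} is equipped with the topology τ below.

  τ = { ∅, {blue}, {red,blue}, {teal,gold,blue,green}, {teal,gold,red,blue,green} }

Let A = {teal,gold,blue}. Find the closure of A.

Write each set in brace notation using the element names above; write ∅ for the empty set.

closure: X∖int(X∖A) = X∖∅ = {teal,gold,red,blue,green}

{teal,gold,red,blue,green}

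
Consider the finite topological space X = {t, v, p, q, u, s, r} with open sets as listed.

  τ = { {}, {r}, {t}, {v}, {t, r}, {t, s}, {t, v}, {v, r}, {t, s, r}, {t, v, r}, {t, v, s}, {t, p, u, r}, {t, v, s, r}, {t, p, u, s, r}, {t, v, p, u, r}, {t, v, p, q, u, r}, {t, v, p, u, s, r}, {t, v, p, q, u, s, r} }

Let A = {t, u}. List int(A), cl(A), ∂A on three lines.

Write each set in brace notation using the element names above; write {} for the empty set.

opens ⊆ A: {}, {t}; union → int = {t}
complement {v, p, q, s, r}; its interior {v, r}; cl(A) = X∖{v, r} = {t, p, q, u, s}
boundary = {t, p, q, u, s} ∖ {t} = {p, q, u, s}

int(A) = {t}
cl(A)  = {t, p, q, u, s}
∂A     = {p, q, u, s}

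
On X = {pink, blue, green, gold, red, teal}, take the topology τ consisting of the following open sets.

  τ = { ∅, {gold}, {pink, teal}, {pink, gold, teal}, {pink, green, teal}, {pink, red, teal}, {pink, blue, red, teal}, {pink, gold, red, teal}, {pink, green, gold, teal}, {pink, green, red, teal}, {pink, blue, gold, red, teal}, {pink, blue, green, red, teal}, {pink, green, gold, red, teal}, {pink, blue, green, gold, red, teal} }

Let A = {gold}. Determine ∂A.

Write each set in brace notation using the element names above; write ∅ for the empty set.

∅

U open, U⊆A: ∅, {gold}. int(A) = ⋃ = {gold}
X∖A={pink, blue, green, red, teal}, int(X∖A)={pink, blue, green, red, teal}, hence cl(A)={gold}
∂A: remove int from cl → ∅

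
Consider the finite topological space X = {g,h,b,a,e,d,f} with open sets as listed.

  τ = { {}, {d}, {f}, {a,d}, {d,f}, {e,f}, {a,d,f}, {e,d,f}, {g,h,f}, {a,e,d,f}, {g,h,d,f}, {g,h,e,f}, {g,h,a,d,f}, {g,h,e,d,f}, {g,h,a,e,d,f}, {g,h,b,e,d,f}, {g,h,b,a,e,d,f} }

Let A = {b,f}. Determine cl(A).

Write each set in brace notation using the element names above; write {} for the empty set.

X∖A={g,h,a,e,d}, int(X∖A)={a,d}, hence cl(A)={g,h,b,e,f}

{g,h,b,e,f}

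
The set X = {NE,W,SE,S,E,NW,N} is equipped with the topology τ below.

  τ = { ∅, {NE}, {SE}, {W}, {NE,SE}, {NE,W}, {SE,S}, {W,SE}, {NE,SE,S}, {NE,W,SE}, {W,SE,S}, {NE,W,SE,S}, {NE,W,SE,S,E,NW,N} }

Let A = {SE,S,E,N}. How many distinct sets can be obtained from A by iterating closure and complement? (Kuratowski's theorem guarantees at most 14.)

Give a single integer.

6

closure: X∖int(X∖A) = X∖{NE,W} = {SE,S,E,NW,N}
Let k=closure and c=complement:
  1. A     = {SE,S,E,N}
  2. kA    = {SE,S,E,NW,N}
  3. cA    = {NE,W,NW}
  4. ckA   = {NE,W}
  5. kcA   = {NE,W,E,NW,N}
  6. ckcA  = {SE,S}
— saturated at 6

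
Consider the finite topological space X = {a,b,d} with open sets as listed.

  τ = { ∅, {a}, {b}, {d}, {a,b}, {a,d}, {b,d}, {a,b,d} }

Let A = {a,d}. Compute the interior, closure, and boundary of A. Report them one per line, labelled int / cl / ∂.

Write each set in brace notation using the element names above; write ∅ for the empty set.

int(A) = {a,d}
cl(A)  = {a,d}
∂A     = ∅

opens ⊆ A: ∅, {d}, {a}, {a,d}; union → int = {a,d}
complement {b}; its interior {b}; cl(A) = X∖{b} = {a,d}
boundary = {a,d} ∖ {a,d} = ∅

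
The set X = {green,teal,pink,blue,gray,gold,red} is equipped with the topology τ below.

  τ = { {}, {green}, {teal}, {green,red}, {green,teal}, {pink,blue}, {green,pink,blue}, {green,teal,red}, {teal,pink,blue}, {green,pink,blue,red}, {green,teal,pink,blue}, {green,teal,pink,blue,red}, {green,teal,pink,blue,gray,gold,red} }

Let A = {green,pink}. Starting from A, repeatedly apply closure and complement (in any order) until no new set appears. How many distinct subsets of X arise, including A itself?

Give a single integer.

12

complement {teal,blue,gray,gold,red}; its interior {teal}; cl(A) = X∖{teal} = {green,pink,blue,gray,gold,red}
With k = closure, c = complement:
  1. A     = {green,pink}
  2. kA    = {green,pink,blue,gray,gold,red}
  3. cA    = {teal,blue,gray,gold,red}
  4. ckA   = {teal}
  5. kcA   = {teal,pink,blue,gray,gold,red}
  6. kckA  = {teal,gray,gold}
  7. ckcA  = {green}
  8. ckckA = {green,pink,blue,red}
  9. kckcA = {green,gray,gold,red}
  10. ckckcA = {teal,pink,blue}
  11. kckckcA = {teal,pink,blue,gray,gold}
  12. ckckckcA = {green,red}
k, c of each give nothing new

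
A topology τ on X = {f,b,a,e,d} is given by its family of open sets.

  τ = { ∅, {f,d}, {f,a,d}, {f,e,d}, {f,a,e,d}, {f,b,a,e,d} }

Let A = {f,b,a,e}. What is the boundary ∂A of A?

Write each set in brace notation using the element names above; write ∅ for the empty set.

{f,b,a,e,d}

opens ⊆ A: ∅; union → int = ∅
complement {d}; its interior ∅; cl(A) = X∖∅ = {f,b,a,e,d}
boundary = {f,b,a,e,d} ∖ ∅ = {f,b,a,e,d}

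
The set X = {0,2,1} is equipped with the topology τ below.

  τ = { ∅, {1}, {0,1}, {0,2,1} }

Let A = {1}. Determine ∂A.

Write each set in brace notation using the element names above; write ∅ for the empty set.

U open, U⊆A: ∅, {1}. int(A) = ⋃ = {1}
X∖A={0,2}, int(X∖A)=∅, hence cl(A)={0,2,1}
∂A: remove int from cl → {0,2}

{0,2}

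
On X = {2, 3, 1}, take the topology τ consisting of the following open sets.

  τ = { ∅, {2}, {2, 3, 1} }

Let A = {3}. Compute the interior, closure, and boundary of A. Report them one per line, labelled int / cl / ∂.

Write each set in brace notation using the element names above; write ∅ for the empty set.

int(A) = ∅
cl(A)  = {3, 1}
∂A     = {3, 1}

interior: largest open inside A is ∅ (from ∅)
cl via duality: int({2, 1}) = {2}, so X∖{2} = {3, 1}
cl∖int = {3, 1}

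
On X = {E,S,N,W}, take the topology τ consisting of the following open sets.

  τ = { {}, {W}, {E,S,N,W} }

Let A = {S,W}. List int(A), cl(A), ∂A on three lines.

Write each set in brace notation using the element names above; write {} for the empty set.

int(A) = {W}
cl(A)  = {E,S,N,W}
∂A     = {E,S,N}

U open, U⊆A: {}, {W}. int(A) = ⋃ = {W}
X∖A={E,N}, int(X∖A)={}, hence cl(A)={E,S,N,W}
∂A: remove int from cl → {E,S,N}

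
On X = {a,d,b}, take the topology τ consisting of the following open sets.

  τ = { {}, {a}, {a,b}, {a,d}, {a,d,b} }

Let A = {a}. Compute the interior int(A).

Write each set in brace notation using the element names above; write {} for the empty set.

opens ⊆ A: {}, {a}; union → int = {a}

{a}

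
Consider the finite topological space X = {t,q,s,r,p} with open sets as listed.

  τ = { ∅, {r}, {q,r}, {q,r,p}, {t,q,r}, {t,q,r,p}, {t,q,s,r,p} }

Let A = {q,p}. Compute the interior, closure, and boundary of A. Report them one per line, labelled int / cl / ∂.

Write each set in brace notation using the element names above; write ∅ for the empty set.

U open, U⊆A: ∅. int(A) = ⋃ = ∅
X∖A={t,s,r}, int(X∖A)={r}, hence cl(A)={t,q,s,p}
∂A: remove int from cl → {t,q,s,p}

int(A) = ∅
cl(A)  = {t,q,s,p}
∂A     = {t,q,s,p}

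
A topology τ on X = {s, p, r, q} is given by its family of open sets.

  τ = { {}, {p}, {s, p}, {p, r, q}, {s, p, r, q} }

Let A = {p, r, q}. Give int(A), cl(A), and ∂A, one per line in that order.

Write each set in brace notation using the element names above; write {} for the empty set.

open subsets of A: {}, {p}, {p, r, q}; so int(A) = {p, r, q}
closure: X∖int(X∖A) = X∖{} = {s, p, r, q}
∂A = {s, p, r, q} minus {p, r, q} = {s}

int(A) = {p, r, q}
cl(A)  = {s, p, r, q}
∂A     = {s}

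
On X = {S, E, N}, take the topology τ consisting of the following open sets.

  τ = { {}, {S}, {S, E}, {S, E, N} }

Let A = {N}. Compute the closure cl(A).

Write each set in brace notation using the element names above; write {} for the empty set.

{N}

X∖A={S, E}, int(X∖A)={S, E}, hence cl(A)={N}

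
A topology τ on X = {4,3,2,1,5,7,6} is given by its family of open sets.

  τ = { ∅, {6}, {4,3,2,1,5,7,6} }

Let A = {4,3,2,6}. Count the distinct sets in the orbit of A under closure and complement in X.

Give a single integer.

6

cl via duality: int({1,5,7}) = ∅, so X∖∅ = {4,3,2,1,5,7,6}
Write k for closure, c for complement:
  1. A     = {4,3,2,6}
  2. kA    = {4,3,2,1,5,7,6}
  3. cA    = {1,5,7}
  4. ckA   = ∅
  5. kcA   = {4,3,2,1,5,7}
  6. ckcA  = {6}
applying k or c yields no new set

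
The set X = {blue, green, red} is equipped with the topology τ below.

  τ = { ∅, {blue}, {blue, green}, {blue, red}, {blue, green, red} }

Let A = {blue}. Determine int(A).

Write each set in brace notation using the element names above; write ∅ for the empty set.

open subsets of A: ∅, {blue}; so int(A) = {blue}

{blue}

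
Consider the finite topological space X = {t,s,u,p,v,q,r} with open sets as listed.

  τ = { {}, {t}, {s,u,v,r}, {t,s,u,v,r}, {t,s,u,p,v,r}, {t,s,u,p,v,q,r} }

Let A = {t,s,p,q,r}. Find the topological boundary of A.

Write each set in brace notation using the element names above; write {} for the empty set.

interior: largest open inside A is {t} (from {}, {t})
cl via duality: int({u,v}) = {}, so X∖{} = {t,s,u,p,v,q,r}
cl∖int = {s,u,p,v,q,r}

{s,u,p,v,q,r}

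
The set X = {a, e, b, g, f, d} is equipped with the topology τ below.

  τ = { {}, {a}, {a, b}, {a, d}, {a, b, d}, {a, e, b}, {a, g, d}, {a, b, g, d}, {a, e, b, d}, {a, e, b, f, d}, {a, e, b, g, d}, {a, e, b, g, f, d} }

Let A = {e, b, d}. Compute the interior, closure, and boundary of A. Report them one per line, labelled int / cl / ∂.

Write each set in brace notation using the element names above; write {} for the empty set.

opens ⊆ A: {}; union → int = {}
complement {a, g, f}; its interior {a}; cl(A) = X∖{a} = {e, b, g, f, d}
boundary = {e, b, g, f, d} ∖ {} = {e, b, g, f, d}

int(A) = {}
cl(A)  = {e, b, g, f, d}
∂A     = {e, b, g, f, d}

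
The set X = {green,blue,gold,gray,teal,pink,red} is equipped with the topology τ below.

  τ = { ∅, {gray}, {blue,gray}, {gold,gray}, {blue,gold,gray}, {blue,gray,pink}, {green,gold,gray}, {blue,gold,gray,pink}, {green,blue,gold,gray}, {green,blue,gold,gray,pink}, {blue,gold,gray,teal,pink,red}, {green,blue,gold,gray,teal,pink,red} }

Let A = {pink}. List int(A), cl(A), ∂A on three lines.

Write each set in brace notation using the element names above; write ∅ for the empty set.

interior: largest open inside A is ∅ (from ∅)
cl via duality: int({green,blue,gold,gray,teal,red}) = {green,blue,gold,gray}, so X∖{green,blue,gold,gray} = {teal,pink,red}
cl∖int = {teal,pink,red}

int(A) = ∅
cl(A)  = {teal,pink,red}
∂A     = {teal,pink,red}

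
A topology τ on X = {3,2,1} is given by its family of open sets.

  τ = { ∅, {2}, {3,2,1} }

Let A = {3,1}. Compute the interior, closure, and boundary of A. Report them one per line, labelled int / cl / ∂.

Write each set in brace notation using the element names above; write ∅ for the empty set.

int(A) = ∅
cl(A)  = {3,1}
∂A     = {3,1}

interior: largest open inside A is ∅ (from ∅)
cl via duality: int({2}) = {2}, so X∖{2} = {3,1}
cl∖int = {3,1}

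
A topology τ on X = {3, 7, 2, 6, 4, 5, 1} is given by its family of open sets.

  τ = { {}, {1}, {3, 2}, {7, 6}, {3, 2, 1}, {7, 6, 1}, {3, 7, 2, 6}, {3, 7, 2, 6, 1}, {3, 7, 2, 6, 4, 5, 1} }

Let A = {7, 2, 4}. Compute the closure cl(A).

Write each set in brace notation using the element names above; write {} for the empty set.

{3, 7, 2, 6, 4, 5}

closure: X∖int(X∖A) = X∖{1} = {3, 7, 2, 6, 4, 5}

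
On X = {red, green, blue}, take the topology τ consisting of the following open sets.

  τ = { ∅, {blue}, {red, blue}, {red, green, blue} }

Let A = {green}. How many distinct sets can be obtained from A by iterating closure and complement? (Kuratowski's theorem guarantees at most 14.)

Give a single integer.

closure: X∖int(X∖A) = X∖{red, blue} = {green}
Let k=closure and c=complement:
  1. A     = {green}
  2. cA    = {red, blue}
  3. kcA   = {red, green, blue}
  4. ckcA  = ∅
— saturated at 4

4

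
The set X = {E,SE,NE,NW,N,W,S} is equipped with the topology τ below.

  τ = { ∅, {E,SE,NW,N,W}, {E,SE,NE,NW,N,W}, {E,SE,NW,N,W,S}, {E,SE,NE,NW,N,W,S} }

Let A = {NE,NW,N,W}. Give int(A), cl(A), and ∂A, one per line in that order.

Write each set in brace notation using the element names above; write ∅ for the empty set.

open subsets of A: ∅; so int(A) = ∅
closure: X∖int(X∖A) = X∖∅ = {E,SE,NE,NW,N,W,S}
∂A = {E,SE,NE,NW,N,W,S} minus ∅ = {E,SE,NE,NW,N,W,S}

int(A) = ∅
cl(A)  = {E,SE,NE,NW,N,W,S}
∂A     = {E,SE,NE,NW,N,W,S}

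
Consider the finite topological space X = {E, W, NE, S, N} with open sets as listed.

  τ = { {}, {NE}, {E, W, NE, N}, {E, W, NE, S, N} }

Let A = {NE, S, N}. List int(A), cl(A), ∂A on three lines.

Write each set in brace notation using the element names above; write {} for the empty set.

open subsets of A: {}, {NE}; so int(A) = {NE}
closure: X∖int(X∖A) = X∖{} = {E, W, NE, S, N}
∂A = {E, W, NE, S, N} minus {NE} = {E, W, S, N}

int(A) = {NE}
cl(A)  = {E, W, NE, S, N}
∂A     = {E, W, S, N}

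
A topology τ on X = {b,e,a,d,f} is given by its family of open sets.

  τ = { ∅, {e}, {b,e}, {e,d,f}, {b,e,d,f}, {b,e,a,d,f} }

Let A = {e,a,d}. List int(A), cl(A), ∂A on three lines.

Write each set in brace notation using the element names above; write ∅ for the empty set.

int(A) = {e}
cl(A)  = {b,e,a,d,f}
∂A     = {b,a,d,f}

open subsets of A: ∅, {e}; so int(A) = {e}
closure: X∖int(X∖A) = X∖∅ = {b,e,a,d,f}
∂A = {b,e,a,d,f} minus {e} = {b,a,d,f}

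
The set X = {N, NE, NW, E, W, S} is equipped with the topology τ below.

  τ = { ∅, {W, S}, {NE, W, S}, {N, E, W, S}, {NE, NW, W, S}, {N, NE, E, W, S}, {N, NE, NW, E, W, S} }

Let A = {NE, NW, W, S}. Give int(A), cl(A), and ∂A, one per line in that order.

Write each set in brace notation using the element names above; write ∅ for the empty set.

int(A) = {NE, NW, W, S}
cl(A)  = {N, NE, NW, E, W, S}
∂A     = {N, E}

open subsets of A: ∅, {W, S}, {NE, W, S}, {NE, NW, W, S}; so int(A) = {NE, NW, W, S}
closure: X∖int(X∖A) = X∖∅ = {N, NE, NW, E, W, S}
∂A = {N, NE, NW, E, W, S} minus {NE, NW, W, S} = {N, E}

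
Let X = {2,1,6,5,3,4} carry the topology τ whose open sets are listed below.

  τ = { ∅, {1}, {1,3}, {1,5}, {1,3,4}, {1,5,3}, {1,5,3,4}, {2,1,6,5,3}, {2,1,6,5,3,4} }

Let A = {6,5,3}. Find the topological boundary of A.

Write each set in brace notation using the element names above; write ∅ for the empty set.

U open, U⊆A: ∅. int(A) = ⋃ = ∅
X∖A={2,1,4}, int(X∖A)={1}, hence cl(A)={2,6,5,3,4}
∂A: remove int from cl → {2,6,5,3,4}

{2,6,5,3,4}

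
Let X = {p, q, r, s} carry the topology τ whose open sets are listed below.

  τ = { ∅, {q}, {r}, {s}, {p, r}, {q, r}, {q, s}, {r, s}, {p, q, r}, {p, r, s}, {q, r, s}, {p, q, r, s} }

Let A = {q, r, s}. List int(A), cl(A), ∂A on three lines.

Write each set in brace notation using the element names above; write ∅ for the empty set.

opens ⊆ A: ∅, {q}, {r}, {s}, {q, s}, {q, r}, {r, s}, {q, r, s}; union → int = {q, r, s}
complement {p}; its interior ∅; cl(A) = X∖∅ = {p, q, r, s}
boundary = {p, q, r, s} ∖ {q, r, s} = {p}

int(A) = {q, r, s}
cl(A)  = {p, q, r, s}
∂A     = {p}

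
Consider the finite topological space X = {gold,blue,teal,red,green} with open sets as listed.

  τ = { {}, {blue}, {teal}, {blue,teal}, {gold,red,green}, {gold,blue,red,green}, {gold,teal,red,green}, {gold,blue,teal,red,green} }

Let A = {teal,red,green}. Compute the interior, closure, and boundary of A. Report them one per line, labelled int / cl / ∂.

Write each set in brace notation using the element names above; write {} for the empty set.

int(A) = {teal}
cl(A)  = {gold,teal,red,green}
∂A     = {gold,red,green}

U open, U⊆A: {}, {teal}. int(A) = ⋃ = {teal}
X∖A={gold,blue}, int(X∖A)={blue}, hence cl(A)={gold,teal,red,green}
∂A: remove int from cl → {gold,red,green}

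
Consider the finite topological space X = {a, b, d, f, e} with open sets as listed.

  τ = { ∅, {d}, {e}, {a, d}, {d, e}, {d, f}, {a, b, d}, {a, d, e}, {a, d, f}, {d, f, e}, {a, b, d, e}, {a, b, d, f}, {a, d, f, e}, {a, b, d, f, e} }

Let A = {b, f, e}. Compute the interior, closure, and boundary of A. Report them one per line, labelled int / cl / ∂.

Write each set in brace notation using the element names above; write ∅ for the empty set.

interior: largest open inside A is {e} (from ∅, {e})
cl via duality: int({a, d}) = {a, d}, so X∖{a, d} = {b, f, e}
cl∖int = {b, f}

int(A) = {e}
cl(A)  = {b, f, e}
∂A     = {b, f}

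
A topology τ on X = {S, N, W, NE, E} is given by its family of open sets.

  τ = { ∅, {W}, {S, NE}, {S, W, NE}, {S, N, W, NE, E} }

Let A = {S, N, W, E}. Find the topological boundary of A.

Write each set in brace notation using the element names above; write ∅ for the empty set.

open subsets of A: ∅, {W}; so int(A) = {W}
closure: X∖int(X∖A) = X∖∅ = {S, N, W, NE, E}
∂A = {S, N, W, NE, E} minus {W} = {S, N, NE, E}

{S, N, NE, E}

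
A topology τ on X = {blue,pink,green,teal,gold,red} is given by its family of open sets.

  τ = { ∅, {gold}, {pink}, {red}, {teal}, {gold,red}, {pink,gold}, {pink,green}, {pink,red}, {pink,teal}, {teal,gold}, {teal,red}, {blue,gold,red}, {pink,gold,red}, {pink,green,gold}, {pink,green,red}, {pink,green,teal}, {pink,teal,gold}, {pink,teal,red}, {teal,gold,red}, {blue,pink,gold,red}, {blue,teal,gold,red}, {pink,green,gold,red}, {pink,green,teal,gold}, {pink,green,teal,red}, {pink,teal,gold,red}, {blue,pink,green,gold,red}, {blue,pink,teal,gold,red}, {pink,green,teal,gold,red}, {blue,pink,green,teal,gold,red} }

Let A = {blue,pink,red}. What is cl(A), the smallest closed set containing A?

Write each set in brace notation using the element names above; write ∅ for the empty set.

cl via duality: int({green,teal,gold}) = {teal,gold}, so X∖{teal,gold} = {blue,pink,green,red}

{blue,pink,green,red}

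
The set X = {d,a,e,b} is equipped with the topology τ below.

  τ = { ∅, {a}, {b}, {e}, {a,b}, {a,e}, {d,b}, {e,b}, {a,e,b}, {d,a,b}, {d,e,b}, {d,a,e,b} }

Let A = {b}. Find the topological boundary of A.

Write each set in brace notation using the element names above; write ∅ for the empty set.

interior: largest open inside A is {b} (from ∅, {b})
cl via duality: int({d,a,e}) = {a,e}, so X∖{a,e} = {d,b}
cl∖int = {d}

{d}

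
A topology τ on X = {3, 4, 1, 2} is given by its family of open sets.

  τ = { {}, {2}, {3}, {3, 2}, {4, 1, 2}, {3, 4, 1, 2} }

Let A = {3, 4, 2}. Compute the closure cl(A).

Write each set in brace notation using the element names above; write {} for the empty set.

complement {1}; its interior {}; cl(A) = X∖{} = {3, 4, 1, 2}

{3, 4, 1, 2}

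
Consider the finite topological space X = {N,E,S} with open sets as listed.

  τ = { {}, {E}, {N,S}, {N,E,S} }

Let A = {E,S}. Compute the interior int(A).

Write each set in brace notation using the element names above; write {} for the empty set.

U open, U⊆A: {}, {E}. int(A) = ⋃ = {E}

{E}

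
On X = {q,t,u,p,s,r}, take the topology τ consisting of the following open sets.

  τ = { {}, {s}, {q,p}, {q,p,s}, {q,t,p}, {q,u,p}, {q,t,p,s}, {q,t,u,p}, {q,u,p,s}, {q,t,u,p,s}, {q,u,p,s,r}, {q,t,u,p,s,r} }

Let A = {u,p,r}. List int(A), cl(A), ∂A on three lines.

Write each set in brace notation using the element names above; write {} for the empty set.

int(A) = {}
cl(A)  = {q,t,u,p,r}
∂A     = {q,t,u,p,r}

open subsets of A: {}; so int(A) = {}
closure: X∖int(X∖A) = X∖{s} = {q,t,u,p,r}
∂A = {q,t,u,p,r} minus {} = {q,t,u,p,r}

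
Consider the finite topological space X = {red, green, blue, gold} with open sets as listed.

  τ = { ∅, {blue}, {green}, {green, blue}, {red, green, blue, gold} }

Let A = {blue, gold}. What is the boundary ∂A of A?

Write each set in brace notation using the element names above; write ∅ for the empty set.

{red, gold}

open subsets of A: ∅, {blue}; so int(A) = {blue}
closure: X∖int(X∖A) = X∖{green} = {red, blue, gold}
∂A = {red, blue, gold} minus {blue} = {red, gold}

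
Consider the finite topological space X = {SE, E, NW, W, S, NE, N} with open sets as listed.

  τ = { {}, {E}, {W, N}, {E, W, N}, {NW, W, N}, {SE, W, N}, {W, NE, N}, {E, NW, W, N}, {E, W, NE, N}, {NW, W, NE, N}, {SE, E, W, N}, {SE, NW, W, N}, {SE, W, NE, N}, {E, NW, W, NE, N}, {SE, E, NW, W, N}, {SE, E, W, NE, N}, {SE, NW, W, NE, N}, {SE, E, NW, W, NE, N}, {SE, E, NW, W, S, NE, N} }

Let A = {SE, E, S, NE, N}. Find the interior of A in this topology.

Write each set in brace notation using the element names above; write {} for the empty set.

open subsets of A: {}, {E}; so int(A) = {E}

{E}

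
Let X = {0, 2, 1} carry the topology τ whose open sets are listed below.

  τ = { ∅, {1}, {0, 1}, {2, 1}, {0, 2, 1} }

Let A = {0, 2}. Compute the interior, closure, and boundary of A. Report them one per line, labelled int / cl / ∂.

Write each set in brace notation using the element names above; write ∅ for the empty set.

opens ⊆ A: ∅; union → int = ∅
complement {1}; its interior {1}; cl(A) = X∖{1} = {0, 2}
boundary = {0, 2} ∖ ∅ = {0, 2}

int(A) = ∅
cl(A)  = {0, 2}
∂A     = {0, 2}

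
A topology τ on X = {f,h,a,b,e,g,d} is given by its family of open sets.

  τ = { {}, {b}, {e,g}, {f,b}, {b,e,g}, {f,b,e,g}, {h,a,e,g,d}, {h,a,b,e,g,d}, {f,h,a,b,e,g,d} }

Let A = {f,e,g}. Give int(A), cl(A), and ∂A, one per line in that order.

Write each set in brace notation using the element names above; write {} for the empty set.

int(A) = {e,g}
cl(A)  = {f,h,a,e,g,d}
∂A     = {f,h,a,d}

open subsets of A: {}, {e,g}; so int(A) = {e,g}
closure: X∖int(X∖A) = X∖{b} = {f,h,a,e,g,d}
∂A = {f,h,a,e,g,d} minus {e,g} = {f,h,a,d}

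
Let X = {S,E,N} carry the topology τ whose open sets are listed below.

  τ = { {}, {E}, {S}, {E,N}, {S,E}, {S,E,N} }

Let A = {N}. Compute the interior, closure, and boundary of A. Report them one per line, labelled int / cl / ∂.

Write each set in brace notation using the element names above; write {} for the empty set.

open subsets of A: {}; so int(A) = {}
closure: X∖int(X∖A) = X∖{S,E} = {N}
∂A = {N} minus {} = {N}

int(A) = {}
cl(A)  = {N}
∂A     = {N}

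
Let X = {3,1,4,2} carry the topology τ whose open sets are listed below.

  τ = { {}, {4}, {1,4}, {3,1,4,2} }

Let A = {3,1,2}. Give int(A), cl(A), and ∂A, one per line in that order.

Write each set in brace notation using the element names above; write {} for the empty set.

interior: largest open inside A is {} (from {})
cl via duality: int({4}) = {4}, so X∖{4} = {3,1,2}
cl∖int = {3,1,2}

int(A) = {}
cl(A)  = {3,1,2}
∂A     = {3,1,2}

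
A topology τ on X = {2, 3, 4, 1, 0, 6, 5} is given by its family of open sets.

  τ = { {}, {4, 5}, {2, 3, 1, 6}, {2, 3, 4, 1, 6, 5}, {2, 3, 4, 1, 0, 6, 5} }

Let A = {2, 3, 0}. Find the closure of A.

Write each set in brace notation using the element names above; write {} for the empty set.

complement {4, 1, 6, 5}; its interior {4, 5}; cl(A) = X∖{4, 5} = {2, 3, 1, 0, 6}

{2, 3, 1, 0, 6}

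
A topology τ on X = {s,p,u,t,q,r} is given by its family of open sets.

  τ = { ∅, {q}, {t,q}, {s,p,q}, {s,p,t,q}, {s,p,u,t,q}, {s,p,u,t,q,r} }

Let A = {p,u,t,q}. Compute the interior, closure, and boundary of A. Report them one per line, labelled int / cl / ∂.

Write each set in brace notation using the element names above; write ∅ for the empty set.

open subsets of A: ∅, {q}, {t,q}; so int(A) = {t,q}
closure: X∖int(X∖A) = X∖∅ = {s,p,u,t,q,r}
∂A = {s,p,u,t,q,r} minus {t,q} = {s,p,u,r}

int(A) = {t,q}
cl(A)  = {s,p,u,t,q,r}
∂A     = {s,p,u,r}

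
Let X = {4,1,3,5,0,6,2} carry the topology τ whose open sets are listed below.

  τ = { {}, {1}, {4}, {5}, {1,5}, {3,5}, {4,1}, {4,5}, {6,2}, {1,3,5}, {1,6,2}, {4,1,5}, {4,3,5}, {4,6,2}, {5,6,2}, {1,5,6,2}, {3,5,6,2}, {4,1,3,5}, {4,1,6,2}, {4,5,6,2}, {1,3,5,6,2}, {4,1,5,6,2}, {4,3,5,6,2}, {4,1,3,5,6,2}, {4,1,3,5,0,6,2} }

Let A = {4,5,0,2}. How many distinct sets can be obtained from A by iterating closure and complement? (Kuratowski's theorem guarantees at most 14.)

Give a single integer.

closure: X∖int(X∖A) = X∖{1} = {4,3,5,0,6,2}
Let k=closure and c=complement:
  1. A     = {4,5,0,2}
  2. kA    = {4,3,5,0,6,2}
  3. cA    = {1,3,6}
  4. ckA   = {1}
  5. kcA   = {1,3,0,6,2}
  6. kckA  = {1,0}
  7. ckcA  = {4,5}
  8. ckckA = {4,3,5,6,2}
  9. kckcA = {4,3,5,0}
  10. ckckcA = {1,6,2}
  11. kckckcA = {1,0,6,2}
  12. ckckckcA = {4,3,5}
— saturated at 12

12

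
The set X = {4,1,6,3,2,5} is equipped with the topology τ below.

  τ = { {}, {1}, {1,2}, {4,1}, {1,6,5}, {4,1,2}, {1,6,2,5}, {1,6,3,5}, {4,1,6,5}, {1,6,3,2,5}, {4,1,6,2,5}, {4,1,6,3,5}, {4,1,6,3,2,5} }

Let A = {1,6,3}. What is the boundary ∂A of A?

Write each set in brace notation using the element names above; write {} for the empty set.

{4,6,3,2,5}

U open, U⊆A: {}, {1}. int(A) = ⋃ = {1}
X∖A={4,2,5}, int(X∖A)={}, hence cl(A)={4,1,6,3,2,5}
∂A: remove int from cl → {4,6,3,2,5}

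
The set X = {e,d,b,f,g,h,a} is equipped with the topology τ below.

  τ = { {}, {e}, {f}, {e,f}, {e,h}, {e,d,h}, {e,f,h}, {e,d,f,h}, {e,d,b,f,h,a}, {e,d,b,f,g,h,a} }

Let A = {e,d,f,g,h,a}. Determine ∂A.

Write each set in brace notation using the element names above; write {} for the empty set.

open subsets of A: {}, {f}, {e}, {e,f}, {e,h}, {e,d,h}, {e,f,h}, {e,d,f,h}; so int(A) = {e,d,f,h}
closure: X∖int(X∖A) = X∖{} = {e,d,b,f,g,h,a}
∂A = {e,d,b,f,g,h,a} minus {e,d,f,h} = {b,g,a}

{b,g,a}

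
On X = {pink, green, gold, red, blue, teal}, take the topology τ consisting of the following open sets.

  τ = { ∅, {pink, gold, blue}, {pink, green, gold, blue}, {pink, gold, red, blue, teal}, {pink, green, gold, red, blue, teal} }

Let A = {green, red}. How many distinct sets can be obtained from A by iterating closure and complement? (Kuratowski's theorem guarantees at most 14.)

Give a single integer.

cl via duality: int({pink, gold, blue, teal}) = {pink, gold, blue}, so X∖{pink, gold, blue} = {green, red, teal}
Write k for closure, c for complement:
  1. A     = {green, red}
  2. kA    = {green, red, teal}
  3. cA    = {pink, gold, blue, teal}
  4. ckA   = {pink, gold, blue}
  5. kcA   = {pink, green, gold, red, blue, teal}
  6. ckcA  = ∅
applying k or c yields no new set

6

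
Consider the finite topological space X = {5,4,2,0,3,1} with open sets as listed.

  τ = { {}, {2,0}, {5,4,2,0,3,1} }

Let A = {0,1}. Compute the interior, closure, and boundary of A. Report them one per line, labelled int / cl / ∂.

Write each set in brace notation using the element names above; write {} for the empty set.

open subsets of A: {}; so int(A) = {}
closure: X∖int(X∖A) = X∖{} = {5,4,2,0,3,1}
∂A = {5,4,2,0,3,1} minus {} = {5,4,2,0,3,1}

int(A) = {}
cl(A)  = {5,4,2,0,3,1}
∂A     = {5,4,2,0,3,1}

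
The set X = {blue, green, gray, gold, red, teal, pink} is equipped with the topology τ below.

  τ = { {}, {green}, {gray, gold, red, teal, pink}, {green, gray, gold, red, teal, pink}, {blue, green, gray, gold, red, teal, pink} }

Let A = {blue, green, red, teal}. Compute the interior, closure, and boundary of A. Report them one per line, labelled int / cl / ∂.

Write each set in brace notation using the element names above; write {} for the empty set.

U open, U⊆A: {}, {green}. int(A) = ⋃ = {green}
X∖A={gray, gold, pink}, int(X∖A)={}, hence cl(A)={blue, green, gray, gold, red, teal, pink}
∂A: remove int from cl → {blue, gray, gold, red, teal, pink}

int(A) = {green}
cl(A)  = {blue, green, gray, gold, red, teal, pink}
∂A     = {blue, gray, gold, red, teal, pink}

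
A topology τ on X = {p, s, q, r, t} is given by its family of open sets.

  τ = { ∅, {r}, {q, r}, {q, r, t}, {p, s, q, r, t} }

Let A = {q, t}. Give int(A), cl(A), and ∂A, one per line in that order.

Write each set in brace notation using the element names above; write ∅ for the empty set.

U open, U⊆A: ∅. int(A) = ⋃ = ∅
X∖A={p, s, r}, int(X∖A)={r}, hence cl(A)={p, s, q, t}
∂A: remove int from cl → {p, s, q, t}

int(A) = ∅
cl(A)  = {p, s, q, t}
∂A     = {p, s, q, t}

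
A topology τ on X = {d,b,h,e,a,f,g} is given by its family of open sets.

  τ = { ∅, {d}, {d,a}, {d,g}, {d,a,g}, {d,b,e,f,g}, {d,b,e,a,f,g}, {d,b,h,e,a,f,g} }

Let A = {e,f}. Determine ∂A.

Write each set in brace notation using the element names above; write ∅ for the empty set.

{b,h,e,f}

U open, U⊆A: ∅. int(A) = ⋃ = ∅
X∖A={d,b,h,a,g}, int(X∖A)={d,a,g}, hence cl(A)={b,h,e,f}
∂A: remove int from cl → {b,h,e,f}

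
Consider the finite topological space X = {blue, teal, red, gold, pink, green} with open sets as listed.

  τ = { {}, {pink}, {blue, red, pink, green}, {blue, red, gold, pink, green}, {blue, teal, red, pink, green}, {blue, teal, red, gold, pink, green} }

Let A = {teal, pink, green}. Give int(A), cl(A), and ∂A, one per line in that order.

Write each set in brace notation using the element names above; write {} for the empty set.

open subsets of A: {}, {pink}; so int(A) = {pink}
closure: X∖int(X∖A) = X∖{} = {blue, teal, red, gold, pink, green}
∂A = {blue, teal, red, gold, pink, green} minus {pink} = {blue, teal, red, gold, green}

int(A) = {pink}
cl(A)  = {blue, teal, red, gold, pink, green}
∂A     = {blue, teal, red, gold, green}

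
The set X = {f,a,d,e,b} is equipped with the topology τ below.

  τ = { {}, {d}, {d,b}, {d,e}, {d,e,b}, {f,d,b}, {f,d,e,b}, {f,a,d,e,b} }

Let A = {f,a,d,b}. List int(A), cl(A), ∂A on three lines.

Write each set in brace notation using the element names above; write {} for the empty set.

opens ⊆ A: {}, {d}, {d,b}, {f,d,b}; union → int = {f,d,b}
complement {e}; its interior {}; cl(A) = X∖{} = {f,a,d,e,b}
boundary = {f,a,d,e,b} ∖ {f,d,b} = {a,e}

int(A) = {f,d,b}
cl(A)  = {f,a,d,e,b}
∂A     = {a,e}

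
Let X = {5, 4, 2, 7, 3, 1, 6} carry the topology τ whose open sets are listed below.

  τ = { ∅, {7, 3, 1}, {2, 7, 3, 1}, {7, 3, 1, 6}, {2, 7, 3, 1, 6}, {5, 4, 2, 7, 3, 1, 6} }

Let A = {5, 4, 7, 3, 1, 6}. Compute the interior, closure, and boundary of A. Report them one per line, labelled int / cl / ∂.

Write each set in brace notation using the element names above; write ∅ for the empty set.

int(A) = {7, 3, 1, 6}
cl(A)  = {5, 4, 2, 7, 3, 1, 6}
∂A     = {5, 4, 2}

opens ⊆ A: ∅, {7, 3, 1}, {7, 3, 1, 6}; union → int = {7, 3, 1, 6}
complement {2}; its interior ∅; cl(A) = X∖∅ = {5, 4, 2, 7, 3, 1, 6}
boundary = {5, 4, 2, 7, 3, 1, 6} ∖ {7, 3, 1, 6} = {5, 4, 2}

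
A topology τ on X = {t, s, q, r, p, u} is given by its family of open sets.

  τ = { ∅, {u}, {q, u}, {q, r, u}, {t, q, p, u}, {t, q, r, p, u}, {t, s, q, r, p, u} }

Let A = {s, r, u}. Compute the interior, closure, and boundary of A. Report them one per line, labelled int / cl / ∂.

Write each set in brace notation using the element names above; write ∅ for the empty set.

int(A) = {u}
cl(A)  = {t, s, q, r, p, u}
∂A     = {t, s, q, r, p}

open subsets of A: ∅, {u}; so int(A) = {u}
closure: X∖int(X∖A) = X∖∅ = {t, s, q, r, p, u}
∂A = {t, s, q, r, p, u} minus {u} = {t, s, q, r, p}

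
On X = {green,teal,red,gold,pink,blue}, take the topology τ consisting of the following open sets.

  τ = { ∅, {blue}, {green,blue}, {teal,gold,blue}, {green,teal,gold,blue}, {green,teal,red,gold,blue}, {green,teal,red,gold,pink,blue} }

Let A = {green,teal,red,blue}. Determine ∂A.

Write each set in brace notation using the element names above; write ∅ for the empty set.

{teal,red,gold,pink}

interior: largest open inside A is {green,blue} (from ∅, {blue}, {green,blue})
cl via duality: int({gold,pink}) = ∅, so X∖∅ = {green,teal,red,gold,pink,blue}
cl∖int = {teal,red,gold,pink}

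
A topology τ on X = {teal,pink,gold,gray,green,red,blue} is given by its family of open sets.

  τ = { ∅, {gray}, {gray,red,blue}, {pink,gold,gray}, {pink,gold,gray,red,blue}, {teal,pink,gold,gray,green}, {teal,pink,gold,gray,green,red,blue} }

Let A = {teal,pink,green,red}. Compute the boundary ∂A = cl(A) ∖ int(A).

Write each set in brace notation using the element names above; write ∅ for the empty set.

opens ⊆ A: ∅; union → int = ∅
complement {gold,gray,blue}; its interior {gray}; cl(A) = X∖{gray} = {teal,pink,gold,green,red,blue}
boundary = {teal,pink,gold,green,red,blue} ∖ ∅ = {teal,pink,gold,green,red,blue}

{teal,pink,gold,green,red,blue}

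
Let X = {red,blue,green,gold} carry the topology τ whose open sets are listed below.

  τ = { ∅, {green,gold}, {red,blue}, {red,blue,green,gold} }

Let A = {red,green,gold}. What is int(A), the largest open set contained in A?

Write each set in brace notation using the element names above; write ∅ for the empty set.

{green,gold}

U open, U⊆A: ∅, {green,gold}. int(A) = ⋃ = {green,gold}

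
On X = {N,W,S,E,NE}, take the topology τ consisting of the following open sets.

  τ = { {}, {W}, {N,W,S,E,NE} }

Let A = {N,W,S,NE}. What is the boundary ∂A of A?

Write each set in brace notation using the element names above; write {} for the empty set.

opens ⊆ A: {}, {W}; union → int = {W}
complement {E}; its interior {}; cl(A) = X∖{} = {N,W,S,E,NE}
boundary = {N,W,S,E,NE} ∖ {W} = {N,S,E,NE}

{N,S,E,NE}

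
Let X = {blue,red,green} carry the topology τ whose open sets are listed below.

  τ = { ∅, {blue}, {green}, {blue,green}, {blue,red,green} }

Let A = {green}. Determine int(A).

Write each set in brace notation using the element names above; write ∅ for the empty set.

interior: largest open inside A is {green} (from ∅, {green})

{green}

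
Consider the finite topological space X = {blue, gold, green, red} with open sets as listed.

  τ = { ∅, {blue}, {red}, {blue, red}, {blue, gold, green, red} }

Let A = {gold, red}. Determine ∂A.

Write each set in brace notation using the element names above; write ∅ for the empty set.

{gold, green}

U open, U⊆A: ∅, {red}. int(A) = ⋃ = {red}
X∖A={blue, green}, int(X∖A)={blue}, hence cl(A)={gold, green, red}
∂A: remove int from cl → {gold, green}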